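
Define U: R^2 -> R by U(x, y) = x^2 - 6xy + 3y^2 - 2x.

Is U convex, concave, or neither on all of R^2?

U is quadratic, so its Hessian is the constant matrix H = [[2, -6], [-6, 6]].
det(H) = -24, tr(H) = 8.
det(H) < 0, so H is indefinite: neither convex nor concave.

neither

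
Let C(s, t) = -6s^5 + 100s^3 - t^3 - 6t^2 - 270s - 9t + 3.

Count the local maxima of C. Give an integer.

2

C separates as a function of s plus a function of t, so ∇C=0 decouples.
∂C/∂s = -30(s - 3)(s - 1)(s + 1)(s + 3) = 0 at s ∈ {-3, -1, 1, 3}; ∂C/∂t = -3(t + 1)(t + 3) = 0 at t ∈ {-3, -1}.
The Hessian is diagonal: diag(C_ss, C_tt). Second derivatives: C_ss(-3)=1440, C_ss(-1)=-480, C_ss(1)=480, C_ss(3)=-1440; C_tt(-3)=6, C_tt(-1)=-6.
Local maxima occur where both diagonal entries negative: (-1, -1), (3, -1). Count: 2.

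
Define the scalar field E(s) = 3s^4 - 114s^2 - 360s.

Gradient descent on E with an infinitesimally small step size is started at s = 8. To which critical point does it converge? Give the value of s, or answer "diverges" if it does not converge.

E'(s) = 12(s - 5)(s + 2)(s + 3), so E'(8) = 3960.
Gradient descent moves in the -E' direction, i.e. s is decreasing.
The nearest critical point in that direction is s = 5, where E'' = 672 > 0 (a local minimum). The iterate converges there.

5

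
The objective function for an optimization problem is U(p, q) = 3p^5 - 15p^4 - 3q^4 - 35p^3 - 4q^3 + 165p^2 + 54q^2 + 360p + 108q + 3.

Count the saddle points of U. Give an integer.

U separates as a function of p plus a function of q, so ∇U=0 decouples.
∂U/∂p = 15(p - 4)(p - 3)(p + 1)(p + 2) = 0 at p ∈ {-2, -1, 3, 4}; ∂U/∂q = -12(q - 3)(q + 1)(q + 3) = 0 at q ∈ {-3, -1, 3}.
The Hessian is diagonal: diag(U_pp, U_qq). Second derivatives: U_pp(-2)=-450, U_pp(-1)=300, U_pp(3)=-300, U_pp(4)=450; U_qq(-3)=-144, U_qq(-1)=96, U_qq(3)=-288.
Saddle points occur where the two diagonal entries have opposite signs: (-2, -1), (-1, -3), (-1, 3), (3, -1), (4, -3), (4, 3). Count: 6.

6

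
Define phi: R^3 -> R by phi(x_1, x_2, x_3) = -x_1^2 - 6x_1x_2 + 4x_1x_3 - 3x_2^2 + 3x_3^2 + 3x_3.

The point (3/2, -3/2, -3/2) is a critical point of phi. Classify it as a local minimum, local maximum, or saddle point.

The Hessian is constant: H = [[-2, -6, 4], [-6, -6, 0], [4, 0, 6]].
Leading principal minors: Δ₁ = -2, Δ₂ = -24, Δ₃ = -48.
The minors fit neither the all-positive nor the alternating-sign pattern, so H is indefinite: a saddle point.

saddle point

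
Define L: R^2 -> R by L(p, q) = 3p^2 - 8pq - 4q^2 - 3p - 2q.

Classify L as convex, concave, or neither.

L is quadratic, so its Hessian is the constant matrix H = [[6, -8], [-8, -8]].
det(H) = -112, tr(H) = -2.
det(H) < 0, so H is indefinite: neither convex nor concave.

neither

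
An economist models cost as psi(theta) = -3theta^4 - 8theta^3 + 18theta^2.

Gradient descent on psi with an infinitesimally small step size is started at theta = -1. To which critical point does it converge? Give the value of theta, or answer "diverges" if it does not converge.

psi'(theta) = -12theta(theta - 1)(theta + 3), so psi'(-1) = -48.
Gradient descent moves in the -psi' direction, i.e. theta is increasing.
The nearest critical point in that direction is theta = 0, where psi'' = 36 > 0 (a local minimum). The iterate converges there.

0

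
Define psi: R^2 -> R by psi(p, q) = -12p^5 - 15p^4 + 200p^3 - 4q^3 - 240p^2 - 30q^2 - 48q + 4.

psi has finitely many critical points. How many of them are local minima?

2

psi separates as a function of p plus a function of q, so ∇psi=0 decouples.
∂psi/∂p = -60p(p - 2)(p - 1)(p + 4) = 0 at p ∈ {-4, 0, 1, 2}; ∂psi/∂q = -12(q + 1)(q + 4) = 0 at q ∈ {-4, -1}.
The Hessian is diagonal: diag(psi_pp, psi_qq). Second derivatives: psi_pp(-4)=7200, psi_pp(0)=-480, psi_pp(1)=300, psi_pp(2)=-720; psi_qq(-4)=36, psi_qq(-1)=-36.
Local minima occur where both diagonal entries positive: (-4, -4), (1, -4). Count: 2.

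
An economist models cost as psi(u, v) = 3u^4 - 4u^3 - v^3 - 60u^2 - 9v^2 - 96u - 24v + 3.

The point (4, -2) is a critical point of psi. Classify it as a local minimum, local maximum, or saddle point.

The mixed partial ∂²psi/∂u∂v is 0, so the Hessian at any point is diag(psi_uu, psi_vv) = diag(12(3u^2 - 2u - 10), -6(v + 3)).
At (4, -2): H = diag(360, -6).
The eigenvalues have opposite signs, so H is indefinite: a saddle point.

saddle point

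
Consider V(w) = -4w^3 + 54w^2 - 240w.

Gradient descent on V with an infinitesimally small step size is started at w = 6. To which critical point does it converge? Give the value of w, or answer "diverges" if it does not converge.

V'(w) = -12(w - 5)(w - 4), so V'(6) = -24.
Gradient descent moves in the -V' direction, i.e. w is increasing.
There is no critical point above w=6, and V' keeps the same sign, so the iterate runs off to +∞.

diverges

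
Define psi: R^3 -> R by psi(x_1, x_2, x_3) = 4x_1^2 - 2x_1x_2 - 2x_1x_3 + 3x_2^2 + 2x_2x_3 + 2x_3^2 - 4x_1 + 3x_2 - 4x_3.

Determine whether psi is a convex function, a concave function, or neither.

psi is quadratic, so its Hessian is the constant matrix H = [[8, -2, -2], [-2, 6, 2], [-2, 2, 4]].
Leading principal minors: 8, 44, 136.
All positive ⇒ H ≻ 0 ⇒ convex.

convex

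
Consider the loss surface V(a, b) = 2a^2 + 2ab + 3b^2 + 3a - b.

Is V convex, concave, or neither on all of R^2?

V is quadratic, so its Hessian is the constant matrix H = [[4, 2], [2, 6]].
det(H) = 20, tr(H) = 10.
det(H) > 0 and tr(H) > 0, so H is positive definite everywhere: convex.

convex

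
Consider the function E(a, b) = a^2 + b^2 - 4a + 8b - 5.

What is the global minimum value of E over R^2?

E(a,b) separates as P(a) + Q(b) − 5, so its minimum is min P + min Q − 5.
P'(a) = 2a - 4 vanishes at a ∈ {2}; Q'(b) = 2b + 8 vanishes at b ∈ {-4}.
Local minima of P (where P''>0): P(2)=-4. Local minima of Q: Q(-4)=-16.
So the global minimum of E is P(2) + Q(-4) − 5 = -4 − 16 − 5 = -25, attained at (2, -4).

-25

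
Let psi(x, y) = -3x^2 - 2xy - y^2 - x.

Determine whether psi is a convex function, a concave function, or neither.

concave

psi is quadratic, so its Hessian is the constant matrix H = [[-6, -2], [-2, -2]].
det(H) = 8, tr(H) = -8.
det(H) > 0 and tr(H) < 0, so H is negative definite everywhere: concave.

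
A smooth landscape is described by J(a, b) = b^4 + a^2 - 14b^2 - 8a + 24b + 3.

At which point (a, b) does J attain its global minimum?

(4, -3)

J(a,b) separates as P(a) + Q(b) + 3, so its minimum is min P + min Q + 3.
P'(a) = 2a - 8 vanishes at a ∈ {4}; Q'(b) = 4(b - 2)(b - 1)(b + 3) vanishes at b ∈ {-3, 1, 2}.
Local minima of P (where P''>0): P(4)=-16. Local minima of Q: Q(-3)=-117, Q(2)=8.
So the global minimum of J is P(4) + Q(-3) + 3 = -16 − 117 + 3 = -130, attained at (4, -3).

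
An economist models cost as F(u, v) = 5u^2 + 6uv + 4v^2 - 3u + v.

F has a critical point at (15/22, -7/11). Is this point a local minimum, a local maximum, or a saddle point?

local minimum

The Hessian of F is constant: H = [[10, 6], [6, 8]].
det(H) = 10·8 − 6² = 44.
det(H) > 0 and tr(H) = 18 > 0, so H is positive definite and the point is a local minimum.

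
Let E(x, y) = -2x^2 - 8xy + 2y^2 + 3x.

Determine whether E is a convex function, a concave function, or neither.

neither

E is quadratic, so its Hessian is the constant matrix H = [[-4, -8], [-8, 4]].
det(H) = -80, tr(H) = 0.
det(H) < 0, so H is indefinite: neither convex nor concave.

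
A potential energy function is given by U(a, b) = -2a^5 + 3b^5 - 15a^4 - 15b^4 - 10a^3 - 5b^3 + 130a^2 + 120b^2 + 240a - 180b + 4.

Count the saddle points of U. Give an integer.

U separates as a function of a plus a function of b, so ∇U=0 decouples.
∂U/∂a = -10(a - 2)(a + 1)(a + 3)(a + 4) = 0 at a ∈ {-4, -3, -1, 2}; ∂U/∂b = 15(b - 3)(b - 2)(b - 1)(b + 2) = 0 at b ∈ {-2, 1, 2, 3}.
The Hessian is diagonal: diag(U_aa, U_bb). Second derivatives: U_aa(-4)=180, U_aa(-3)=-100, U_aa(-1)=180, U_aa(2)=-900; U_bb(-2)=-900, U_bb(1)=90, U_bb(2)=-60, U_bb(3)=150.
Saddle points occur where the two diagonal entries have opposite signs: (-4, -2), (-4, 2), (-3, 1), (-3, 3), (-1, -2), (-1, 2), (2, 1), (2, 3). Count: 8.

8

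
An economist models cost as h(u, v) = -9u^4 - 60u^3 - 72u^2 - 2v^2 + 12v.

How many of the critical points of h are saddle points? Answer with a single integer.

1

h separates as a function of u plus a function of v, so ∇h=0 decouples.
∂h/∂u = -36u(u + 1)(u + 4) = 0 at u ∈ {-4, -1, 0}; ∂h/∂v = -4(v - 3) = 0 at v ∈ {3}.
The Hessian is diagonal: diag(h_uu, h_vv). Second derivatives: h_uu(-4)=-432, h_uu(-1)=108, h_uu(0)=-144; h_vv(3)=-4.
Saddle points occur where the two diagonal entries have opposite signs: (-1, 3). Count: 1.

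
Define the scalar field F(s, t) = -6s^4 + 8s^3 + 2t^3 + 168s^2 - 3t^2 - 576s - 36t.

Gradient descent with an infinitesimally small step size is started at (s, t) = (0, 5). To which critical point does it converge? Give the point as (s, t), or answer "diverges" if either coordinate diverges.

F is separable, so gradient descent decouples: s follows -∂F/∂s, t follows -∂F/∂t.
∂F/∂s = -24(s - 3)(s - 2)(s + 4); at s=0 this is -576, so s increases.
∂F/∂t = 6(t - 3)(t + 2); at t=5 this is 84, so t decreases.
s converges to its nearest critical value 2 (a local min of the s-part); t converges to 3. The iterate converges to (2, 3).

(2, 3)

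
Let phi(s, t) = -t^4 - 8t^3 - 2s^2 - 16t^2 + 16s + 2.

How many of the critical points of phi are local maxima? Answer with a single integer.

phi separates as a function of s plus a function of t, so ∇phi=0 decouples.
∂phi/∂s = -4(s - 4) = 0 at s ∈ {4}; ∂phi/∂t = -4t(t + 2)(t + 4) = 0 at t ∈ {-4, -2, 0}.
The Hessian is diagonal: diag(phi_ss, phi_tt). Second derivatives: phi_ss(4)=-4; phi_tt(-4)=-32, phi_tt(-2)=16, phi_tt(0)=-32.
Local maxima occur where both diagonal entries negative: (4, -4), (4, 0). Count: 2.

2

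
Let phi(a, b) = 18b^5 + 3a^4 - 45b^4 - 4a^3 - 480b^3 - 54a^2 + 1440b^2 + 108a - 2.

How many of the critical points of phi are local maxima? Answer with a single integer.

2

phi separates as a function of a plus a function of b, so ∇phi=0 decouples.
∂phi/∂a = 12(a - 3)(a - 1)(a + 3) = 0 at a ∈ {-3, 1, 3}; ∂phi/∂b = 90b(b - 4)(b - 2)(b + 4) = 0 at b ∈ {-4, 0, 2, 4}.
The Hessian is diagonal: diag(phi_aa, phi_bb). Second derivatives: phi_aa(-3)=288, phi_aa(1)=-96, phi_aa(3)=144; phi_bb(-4)=-17280, phi_bb(0)=2880, phi_bb(2)=-2160, phi_bb(4)=5760.
Local maxima occur where both diagonal entries negative: (1, -4), (1, 2). Count: 2.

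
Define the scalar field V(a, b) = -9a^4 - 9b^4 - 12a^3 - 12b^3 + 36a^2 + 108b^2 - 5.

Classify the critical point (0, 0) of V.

The mixed partial ∂²V/∂a∂b is 0, so the Hessian at any point is diag(V_aa, V_bb) = diag(36(-3a^2 - 2a + 2), 36(-3b^2 - 2b + 6)).
At (0, 0): H = diag(72, 216).
Both eigenvalues are positive, so H is positive definite: a local minimum.

local minimum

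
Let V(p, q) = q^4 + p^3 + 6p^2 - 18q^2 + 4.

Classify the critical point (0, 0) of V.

The mixed partial ∂²V/∂p∂q is 0, so the Hessian at any point is diag(V_pp, V_qq) = diag(6(p + 2), 12(q^2 - 3)).
At (0, 0): H = diag(12, -36).
The eigenvalues have opposite signs, so H is indefinite: a saddle point.

saddle point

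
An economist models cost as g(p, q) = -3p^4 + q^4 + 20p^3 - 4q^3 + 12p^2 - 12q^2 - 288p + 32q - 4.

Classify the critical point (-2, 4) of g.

The mixed partial ∂²g/∂p∂q is 0, so the Hessian at any point is diag(g_pp, g_qq) = diag(12(-3p^2 + 10p + 2), 12(q^2 - 2q - 2)).
At (-2, 4): H = diag(-360, 72).
The eigenvalues have opposite signs, so H is indefinite: a saddle point.

saddle point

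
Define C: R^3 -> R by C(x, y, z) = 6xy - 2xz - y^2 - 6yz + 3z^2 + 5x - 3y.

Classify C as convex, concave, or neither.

C is quadratic, so its Hessian is the constant matrix H = [[0, 6, -2], [6, -2, -6], [-2, -6, 6]].
Leading principal minors: 0, -36, -64.
Neither pattern holds ⇒ H is indefinite ⇒ neither convex nor concave.

neither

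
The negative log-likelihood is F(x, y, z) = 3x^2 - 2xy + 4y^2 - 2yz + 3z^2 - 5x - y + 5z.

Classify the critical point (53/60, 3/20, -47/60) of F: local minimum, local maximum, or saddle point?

local minimum

The Hessian is constant: H = [[6, -2, 0], [-2, 8, -2], [0, -2, 6]].
Leading principal minors: Δ₁ = 6, Δ₂ = 44, Δ₃ = 240.
All leading minors are positive, so H is positive definite: a local minimum.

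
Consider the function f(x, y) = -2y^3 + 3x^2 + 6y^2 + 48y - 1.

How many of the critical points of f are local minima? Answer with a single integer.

f separates as a function of x plus a function of y, so ∇f=0 decouples.
∂f/∂x = 6x = 0 at x ∈ {0}; ∂f/∂y = -6(y - 4)(y + 2) = 0 at y ∈ {-2, 4}.
The Hessian is diagonal: diag(f_xx, f_yy). Second derivatives: f_xx(0)=6; f_yy(-2)=36, f_yy(4)=-36.
Local minima occur where both diagonal entries positive: (0, -2). Count: 1.

1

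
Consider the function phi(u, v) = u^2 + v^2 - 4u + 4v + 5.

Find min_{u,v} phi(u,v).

phi(u,v) separates as P(u) + Q(v) + 5, so its minimum is min P + min Q + 5.
P'(u) = 2u - 4 vanishes at u ∈ {2}; Q'(v) = 2v + 4 vanishes at v ∈ {-2}.
Local minima of P (where P''>0): P(2)=-4. Local minima of Q: Q(-2)=-4.
So the global minimum of phi is P(2) + Q(-2) + 5 = -4 − 4 + 5 = -3, attained at (2, -2).

-3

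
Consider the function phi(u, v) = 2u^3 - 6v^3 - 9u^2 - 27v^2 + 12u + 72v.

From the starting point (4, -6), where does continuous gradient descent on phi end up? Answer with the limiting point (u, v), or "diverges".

phi is separable, so gradient descent decouples: u follows -∂phi/∂u, v follows -∂phi/∂v.
∂phi/∂u = 6(u - 2)(u - 1); at u=4 this is 36, so u decreases.
∂phi/∂v = -18(v - 1)(v + 4); at v=-6 this is -252, so v increases.
u converges to its nearest critical value 2 (a local min of the u-part); v converges to -4. The iterate converges to (2, -4).

(2, -4)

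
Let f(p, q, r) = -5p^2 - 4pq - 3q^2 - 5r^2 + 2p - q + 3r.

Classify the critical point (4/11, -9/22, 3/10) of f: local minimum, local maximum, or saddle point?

local maximum

The Hessian is constant: H = [[-10, -4, 0], [-4, -6, 0], [0, 0, -10]].
Leading principal minors: Δ₁ = -10, Δ₂ = 44, Δ₃ = -440.
The minors alternate sign starting negative (−, +, −), so H is negative definite: a local maximum.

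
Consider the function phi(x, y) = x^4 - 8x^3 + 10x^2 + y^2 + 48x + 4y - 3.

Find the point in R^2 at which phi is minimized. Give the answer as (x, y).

(-1, -2)

phi(x,y) separates as P(x) + Q(y) − 3, so its minimum is min P + min Q − 3.
P'(x) = 4(x - 4)(x - 3)(x + 1) vanishes at x ∈ {-1, 3, 4}; Q'(y) = 2y + 4 vanishes at y ∈ {-2}.
Local minima of P (where P''>0): P(-1)=-29, P(4)=96. Local minima of Q: Q(-2)=-4.
So the global minimum of phi is P(-1) + Q(-2) − 3 = -29 − 4 − 3 = -36, attained at (-1, -2).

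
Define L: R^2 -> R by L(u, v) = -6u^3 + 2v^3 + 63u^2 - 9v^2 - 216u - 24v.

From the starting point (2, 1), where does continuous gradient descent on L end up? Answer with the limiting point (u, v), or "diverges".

L is separable, so gradient descent decouples: u follows -∂L/∂u, v follows -∂L/∂v.
∂L/∂u = -18(u - 4)(u - 3); at u=2 this is -36, so u increases.
∂L/∂v = 6(v - 4)(v + 1); at v=1 this is -36, so v increases.
u converges to its nearest critical value 3 (a local min of the u-part); v converges to 4. The iterate converges to (3, 4).

(3, 4)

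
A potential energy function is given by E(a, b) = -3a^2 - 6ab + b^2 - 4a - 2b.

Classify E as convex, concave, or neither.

E is quadratic, so its Hessian is the constant matrix H = [[-6, -6], [-6, 2]].
det(H) = -48, tr(H) = -4.
det(H) < 0, so H is indefinite: neither convex nor concave.

neither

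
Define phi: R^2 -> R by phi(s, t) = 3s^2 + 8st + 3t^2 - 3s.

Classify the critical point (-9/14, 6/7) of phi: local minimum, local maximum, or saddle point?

The Hessian of phi is constant: H = [[6, 8], [8, 6]].
det(H) = 6·6 − 8² = -28.
Since det(H) < 0, H is indefinite and the critical point is a saddle point.

saddle point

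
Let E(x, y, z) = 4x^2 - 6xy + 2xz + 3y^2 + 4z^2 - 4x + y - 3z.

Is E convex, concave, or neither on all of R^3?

convex

E is quadratic, so its Hessian is the constant matrix H = [[8, -6, 2], [-6, 6, 0], [2, 0, 8]].
Leading principal minors: 8, 12, 72.
All positive ⇒ H ≻ 0 ⇒ convex.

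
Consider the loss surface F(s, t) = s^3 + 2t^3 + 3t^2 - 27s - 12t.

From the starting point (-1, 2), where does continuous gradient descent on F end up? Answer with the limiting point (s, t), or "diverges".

F is separable, so gradient descent decouples: s follows -∂F/∂s, t follows -∂F/∂t.
∂F/∂s = 3(s - 3)(s + 3); at s=-1 this is -24, so s increases.
∂F/∂t = 6(t - 1)(t + 2); at t=2 this is 24, so t decreases.
s converges to its nearest critical value 3 (a local min of the s-part); t converges to 1. The iterate converges to (3, 1).

(3, 1)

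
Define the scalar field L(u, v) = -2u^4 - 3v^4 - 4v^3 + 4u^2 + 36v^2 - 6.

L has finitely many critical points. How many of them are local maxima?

L separates as a function of u plus a function of v, so ∇L=0 decouples.
∂L/∂u = -8u(u - 1)(u + 1) = 0 at u ∈ {-1, 0, 1}; ∂L/∂v = -12v(v - 2)(v + 3) = 0 at v ∈ {-3, 0, 2}.
The Hessian is diagonal: diag(L_uu, L_vv). Second derivatives: L_uu(-1)=-16, L_uu(0)=8, L_uu(1)=-16; L_vv(-3)=-180, L_vv(0)=72, L_vv(2)=-120.
Local maxima occur where both diagonal entries negative: (-1, -3), (-1, 2), (1, -3), (1, 2). Count: 4.

4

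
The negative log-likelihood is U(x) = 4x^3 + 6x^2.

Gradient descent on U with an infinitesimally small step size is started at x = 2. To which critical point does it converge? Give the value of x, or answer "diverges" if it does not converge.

U'(x) = 12x(x + 1), so U'(2) = 72.
Gradient descent moves in the -U' direction, i.e. x is decreasing.
The nearest critical point in that direction is x = 0, where U'' = 12 > 0 (a local minimum). The iterate converges there.

0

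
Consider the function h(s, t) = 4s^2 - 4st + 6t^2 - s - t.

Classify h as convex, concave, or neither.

convex

h is quadratic, so its Hessian is the constant matrix H = [[8, -4], [-4, 12]].
det(H) = 80, tr(H) = 20.
det(H) > 0 and tr(H) > 0, so H is positive definite everywhere: convex.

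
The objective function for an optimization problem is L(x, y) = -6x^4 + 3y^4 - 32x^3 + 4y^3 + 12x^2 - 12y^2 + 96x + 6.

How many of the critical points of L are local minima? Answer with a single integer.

2

L separates as a function of x plus a function of y, so ∇L=0 decouples.
∂L/∂x = -24(x - 1)(x + 1)(x + 4) = 0 at x ∈ {-4, -1, 1}; ∂L/∂y = 12y(y - 1)(y + 2) = 0 at y ∈ {-2, 0, 1}.
The Hessian is diagonal: diag(L_xx, L_yy). Second derivatives: L_xx(-4)=-360, L_xx(-1)=144, L_xx(1)=-240; L_yy(-2)=72, L_yy(0)=-24, L_yy(1)=36.
Local minima occur where both diagonal entries positive: (-1, -2), (-1, 1). Count: 2.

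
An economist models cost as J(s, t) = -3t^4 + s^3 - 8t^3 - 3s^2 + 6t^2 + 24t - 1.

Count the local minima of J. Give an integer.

J separates as a function of s plus a function of t, so ∇J=0 decouples.
∂J/∂s = 3s(s - 2) = 0 at s ∈ {0, 2}; ∂J/∂t = -12(t - 1)(t + 1)(t + 2) = 0 at t ∈ {-2, -1, 1}.
The Hessian is diagonal: diag(J_ss, J_tt). Second derivatives: J_ss(0)=-6, J_ss(2)=6; J_tt(-2)=-36, J_tt(-1)=24, J_tt(1)=-72.
Local minima occur where both diagonal entries positive: (2, -1). Count: 1.

1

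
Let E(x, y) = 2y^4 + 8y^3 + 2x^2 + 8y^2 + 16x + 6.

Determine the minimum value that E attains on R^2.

-26

E(x,y) separates as P(x) + Q(y) + 6, so its minimum is min P + min Q + 6.
P'(x) = 4x + 16 vanishes at x ∈ {-4}; Q'(y) = 8y(y + 1)(y + 2) vanishes at y ∈ {-2, -1, 0}.
Local minima of P (where P''>0): P(-4)=-32. Local minima of Q: Q(-2)=0, Q(0)=0.
So the global minimum of E is P(-4) + Q(-2) + 6 = -32 + 0 + 6 = -26, attained at (-4, -2).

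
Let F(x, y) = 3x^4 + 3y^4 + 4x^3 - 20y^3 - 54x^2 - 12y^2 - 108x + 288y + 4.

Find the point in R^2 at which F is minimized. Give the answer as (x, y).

(3, -2)

F(x,y) separates as P(x) + Q(y) + 4, so its minimum is min P + min Q + 4.
P'(x) = 12(x - 3)(x + 1)(x + 3) vanishes at x ∈ {-3, -1, 3}; Q'(y) = 12(y - 4)(y - 3)(y + 2) vanishes at y ∈ {-2, 3, 4}.
Local minima of P (where P''>0): P(-3)=-27, P(3)=-459. Local minima of Q: Q(-2)=-416, Q(4)=448.
So the global minimum of F is P(3) + Q(-2) + 4 = -459 − 416 + 4 = -871, attained at (3, -2).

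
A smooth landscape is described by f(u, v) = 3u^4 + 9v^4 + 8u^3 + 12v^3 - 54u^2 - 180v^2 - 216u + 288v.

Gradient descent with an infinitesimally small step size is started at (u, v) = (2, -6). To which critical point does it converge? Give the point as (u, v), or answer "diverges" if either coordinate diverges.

f is separable, so gradient descent decouples: u follows -∂f/∂u, v follows -∂f/∂v.
∂f/∂u = 12(u - 3)(u + 2)(u + 3); at u=2 this is -240, so u increases.
∂f/∂v = 36(v - 2)(v - 1)(v + 4); at v=-6 this is -4032, so v increases.
u converges to its nearest critical value 3 (a local min of the u-part); v converges to -4. The iterate converges to (3, -4).

(3, -4)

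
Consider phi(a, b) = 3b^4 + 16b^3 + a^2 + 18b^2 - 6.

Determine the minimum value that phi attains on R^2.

phi(a,b) separates as P(a) + Q(b) − 6, so its minimum is min P + min Q − 6.
P'(a) = 2a vanishes at a ∈ {0}; Q'(b) = 12b(b + 1)(b + 3) vanishes at b ∈ {-3, -1, 0}.
Local minima of P (where P''>0): P(0)=0. Local minima of Q: Q(-3)=-27, Q(0)=0.
So the global minimum of phi is P(0) + Q(-3) − 6 = 0 − 27 − 6 = -33, attained at (0, -3).

-33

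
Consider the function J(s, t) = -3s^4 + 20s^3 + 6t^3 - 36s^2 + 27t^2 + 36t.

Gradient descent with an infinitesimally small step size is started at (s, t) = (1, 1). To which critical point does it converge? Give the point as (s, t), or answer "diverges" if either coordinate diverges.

(2, -1)

J is separable, so gradient descent decouples: s follows -∂J/∂s, t follows -∂J/∂t.
∂J/∂s = -12s(s - 3)(s - 2); at s=1 this is -24, so s increases.
∂J/∂t = 18(t + 1)(t + 2); at t=1 this is 108, so t decreases.
s converges to its nearest critical value 2 (a local min of the s-part); t converges to -1. The iterate converges to (2, -1).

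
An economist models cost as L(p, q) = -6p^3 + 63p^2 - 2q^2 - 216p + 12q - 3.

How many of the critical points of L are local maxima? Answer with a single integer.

1

L separates as a function of p plus a function of q, so ∇L=0 decouples.
∂L/∂p = -18(p - 4)(p - 3) = 0 at p ∈ {3, 4}; ∂L/∂q = -4(q - 3) = 0 at q ∈ {3}.
The Hessian is diagonal: diag(L_pp, L_qq). Second derivatives: L_pp(3)=18, L_pp(4)=-18; L_qq(3)=-4.
Local maxima occur where both diagonal entries negative: (4, 3). Count: 1.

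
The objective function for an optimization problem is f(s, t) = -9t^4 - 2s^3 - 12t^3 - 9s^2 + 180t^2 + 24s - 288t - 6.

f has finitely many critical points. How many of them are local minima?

f separates as a function of s plus a function of t, so ∇f=0 decouples.
∂f/∂s = -6(s - 1)(s + 4) = 0 at s ∈ {-4, 1}; ∂f/∂t = -36(t - 2)(t - 1)(t + 4) = 0 at t ∈ {-4, 1, 2}.
The Hessian is diagonal: diag(f_ss, f_tt). Second derivatives: f_ss(-4)=30, f_ss(1)=-30; f_tt(-4)=-1080, f_tt(1)=180, f_tt(2)=-216.
Local minima occur where both diagonal entries positive: (-4, 1). Count: 1.

1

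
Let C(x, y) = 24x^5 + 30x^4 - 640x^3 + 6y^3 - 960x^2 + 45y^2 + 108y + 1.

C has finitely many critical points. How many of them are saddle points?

C separates as a function of x plus a function of y, so ∇C=0 decouples.
∂C/∂x = 120x(x - 4)(x + 1)(x + 4) = 0 at x ∈ {-4, -1, 0, 4}; ∂C/∂y = 18(y + 2)(y + 3) = 0 at y ∈ {-3, -2}.
The Hessian is diagonal: diag(C_xx, C_yy). Second derivatives: C_xx(-4)=-11520, C_xx(-1)=1800, C_xx(0)=-1920, C_xx(4)=19200; C_yy(-3)=-18, C_yy(-2)=18.
Saddle points occur where the two diagonal entries have opposite signs: (-4, -2), (-1, -3), (0, -2), (4, -3). Count: 4.

4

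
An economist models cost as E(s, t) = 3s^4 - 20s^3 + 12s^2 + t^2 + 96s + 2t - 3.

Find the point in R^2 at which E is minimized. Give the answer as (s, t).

E(s,t) separates as P(s) + Q(t) − 3, so its minimum is min P + min Q − 3.
P'(s) = 12(s - 4)(s - 2)(s + 1) vanishes at s ∈ {-1, 2, 4}; Q'(t) = 2(t + 1) vanishes at t ∈ {-1}.
Local minima of P (where P''>0): P(-1)=-61, P(4)=64. Local minima of Q: Q(-1)=-1.
So the global minimum of E is P(-1) + Q(-1) − 3 = -61 − 1 − 3 = -65, attained at (-1, -1).

(-1, -1)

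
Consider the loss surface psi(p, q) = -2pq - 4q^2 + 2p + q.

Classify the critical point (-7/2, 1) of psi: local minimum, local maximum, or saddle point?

saddle point

The Hessian of psi is constant: H = [[0, -2], [-2, -8]].
det(H) = 0·(-8) − (-2)² = -4.
Since det(H) < 0, H is indefinite and the critical point is a saddle point.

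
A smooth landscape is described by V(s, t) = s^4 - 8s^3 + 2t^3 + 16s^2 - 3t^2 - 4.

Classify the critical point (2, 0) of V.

local maximum

The mixed partial ∂²V/∂s∂t is 0, so the Hessian at any point is diag(V_ss, V_tt) = diag(4(3s^2 - 12s + 8), 6(2t - 1)).
At (2, 0): H = diag(-16, -6).
Both eigenvalues are negative, so H is negative definite: a local maximum.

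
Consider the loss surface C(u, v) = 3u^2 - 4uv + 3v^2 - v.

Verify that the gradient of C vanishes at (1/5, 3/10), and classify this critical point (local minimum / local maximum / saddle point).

local minimum

∇C = (6u - 4v, -4u + 6v - 1); substituting (1/5, 3/10) gives ∇C = (0, 0), so (1/5, 3/10) is indeed a critical point.
The Hessian of C is constant: H = [[6, -4], [-4, 6]].
det(H) = 6·6 − (-4)² = 20.
det(H) > 0 and tr(H) = 12 > 0, so H is positive definite and the point is a local minimum.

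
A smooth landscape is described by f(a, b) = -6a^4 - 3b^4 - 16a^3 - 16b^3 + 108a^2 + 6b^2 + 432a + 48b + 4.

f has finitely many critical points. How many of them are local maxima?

4

f separates as a function of a plus a function of b, so ∇f=0 decouples.
∂f/∂a = -24(a - 3)(a + 2)(a + 3) = 0 at a ∈ {-3, -2, 3}; ∂f/∂b = -12(b - 1)(b + 1)(b + 4) = 0 at b ∈ {-4, -1, 1}.
The Hessian is diagonal: diag(f_aa, f_bb). Second derivatives: f_aa(-3)=-144, f_aa(-2)=120, f_aa(3)=-720; f_bb(-4)=-180, f_bb(-1)=72, f_bb(1)=-120.
Local maxima occur where both diagonal entries negative: (-3, -4), (-3, 1), (3, -4), (3, 1). Count: 4.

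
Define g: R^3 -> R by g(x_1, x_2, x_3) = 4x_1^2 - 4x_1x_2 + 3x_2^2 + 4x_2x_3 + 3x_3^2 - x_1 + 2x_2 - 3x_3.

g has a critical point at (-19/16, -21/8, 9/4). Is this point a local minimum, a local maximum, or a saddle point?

The Hessian is constant: H = [[8, -4, 0], [-4, 6, 4], [0, 4, 6]].
Leading principal minors: Δ₁ = 8, Δ₂ = 32, Δ₃ = 64.
All leading minors are positive, so H is positive definite: a local minimum.

local minimum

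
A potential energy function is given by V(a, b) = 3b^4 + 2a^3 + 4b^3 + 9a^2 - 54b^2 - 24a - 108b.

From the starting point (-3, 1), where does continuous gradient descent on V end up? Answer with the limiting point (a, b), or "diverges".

(1, 3)

V is separable, so gradient descent decouples: a follows -∂V/∂a, b follows -∂V/∂b.
∂V/∂a = 6(a - 1)(a + 4); at a=-3 this is -24, so a increases.
∂V/∂b = 12(b - 3)(b + 1)(b + 3); at b=1 this is -192, so b increases.
a converges to its nearest critical value 1 (a local min of the a-part); b converges to 3. The iterate converges to (1, 3).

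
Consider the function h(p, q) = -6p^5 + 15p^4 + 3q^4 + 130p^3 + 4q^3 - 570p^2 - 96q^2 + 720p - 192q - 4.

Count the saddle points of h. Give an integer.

6

h separates as a function of p plus a function of q, so ∇h=0 decouples.
∂h/∂p = -30(p - 3)(p - 2)(p - 1)(p + 4) = 0 at p ∈ {-4, 1, 2, 3}; ∂h/∂q = 12(q - 4)(q + 1)(q + 4) = 0 at q ∈ {-4, -1, 4}.
The Hessian is diagonal: diag(h_pp, h_qq). Second derivatives: h_pp(-4)=6300, h_pp(1)=-300, h_pp(2)=180, h_pp(3)=-420; h_qq(-4)=288, h_qq(-1)=-180, h_qq(4)=480.
Saddle points occur where the two diagonal entries have opposite signs: (-4, -1), (1, -4), (1, 4), (2, -1), (3, -4), (3, 4). Count: 6.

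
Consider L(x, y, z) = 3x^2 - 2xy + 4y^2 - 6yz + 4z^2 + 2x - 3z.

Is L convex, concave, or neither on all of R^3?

L is quadratic, so its Hessian is the constant matrix H = [[6, -2, 0], [-2, 8, -6], [0, -6, 8]].
Leading principal minors: 6, 44, 136.
All positive ⇒ H ≻ 0 ⇒ convex.

convex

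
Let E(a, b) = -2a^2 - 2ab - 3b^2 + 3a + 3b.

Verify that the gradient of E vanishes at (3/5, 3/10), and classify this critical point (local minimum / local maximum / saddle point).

∇E = (-4a - 2b + 3, -2a - 6b + 3); substituting (3/5, 3/10) gives ∇E = (0, 0), so (3/5, 3/10) is indeed a critical point.
The Hessian of E is constant: H = [[-4, -2], [-2, -6]].
det(H) = (-4)·(-6) − (-2)² = 20.
det(H) > 0 and tr(H) = -10 < 0, so H is negative definite and the point is a local maximum.

local maximum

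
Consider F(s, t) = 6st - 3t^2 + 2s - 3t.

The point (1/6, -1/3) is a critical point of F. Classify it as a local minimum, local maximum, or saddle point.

The Hessian of F is constant: H = [[0, 6], [6, -6]].
det(H) = 0·(-6) − 6² = -36.
Since det(H) < 0, H is indefinite and the critical point is a saddle point.

saddle point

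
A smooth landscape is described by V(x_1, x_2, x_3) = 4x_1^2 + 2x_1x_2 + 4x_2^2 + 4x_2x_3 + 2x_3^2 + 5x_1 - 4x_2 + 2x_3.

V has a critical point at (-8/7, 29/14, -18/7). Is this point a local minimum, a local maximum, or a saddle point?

The Hessian is constant: H = [[8, 2, 0], [2, 8, 4], [0, 4, 4]].
Leading principal minors: Δ₁ = 8, Δ₂ = 60, Δ₃ = 112.
All leading minors are positive, so H is positive definite: a local minimum.

local minimum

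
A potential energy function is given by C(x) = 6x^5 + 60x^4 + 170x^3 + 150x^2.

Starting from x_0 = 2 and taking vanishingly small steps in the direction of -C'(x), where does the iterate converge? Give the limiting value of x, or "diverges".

C'(x) = 30x(x + 1)(x + 2)(x + 5), so C'(2) = 5040.
Gradient descent moves in the -C' direction, i.e. x is decreasing.
The nearest critical point in that direction is x = 0, where C'' = 300 > 0 (a local minimum). The iterate converges there.

0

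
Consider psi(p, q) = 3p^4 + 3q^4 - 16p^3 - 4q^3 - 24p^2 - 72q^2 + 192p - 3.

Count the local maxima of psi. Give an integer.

psi separates as a function of p plus a function of q, so ∇psi=0 decouples.
∂psi/∂p = 12(p - 4)(p - 2)(p + 2) = 0 at p ∈ {-2, 2, 4}; ∂psi/∂q = 12q(q - 4)(q + 3) = 0 at q ∈ {-3, 0, 4}.
The Hessian is diagonal: diag(psi_pp, psi_qq). Second derivatives: psi_pp(-2)=288, psi_pp(2)=-96, psi_pp(4)=144; psi_qq(-3)=252, psi_qq(0)=-144, psi_qq(4)=336.
Local maxima occur where both diagonal entries negative: (2, 0). Count: 1.

1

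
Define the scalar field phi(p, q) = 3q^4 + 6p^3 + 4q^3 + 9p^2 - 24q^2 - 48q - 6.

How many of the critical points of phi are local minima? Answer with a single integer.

phi separates as a function of p plus a function of q, so ∇phi=0 decouples.
∂phi/∂p = 18p(p + 1) = 0 at p ∈ {-1, 0}; ∂phi/∂q = 12(q - 2)(q + 1)(q + 2) = 0 at q ∈ {-2, -1, 2}.
The Hessian is diagonal: diag(phi_pp, phi_qq). Second derivatives: phi_pp(-1)=-18, phi_pp(0)=18; phi_qq(-2)=48, phi_qq(-1)=-36, phi_qq(2)=144.
Local minima occur where both diagonal entries positive: (0, -2), (0, 2). Count: 2.

2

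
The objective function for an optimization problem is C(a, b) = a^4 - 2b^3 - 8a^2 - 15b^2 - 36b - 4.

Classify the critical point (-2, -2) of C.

saddle point

The mixed partial ∂²C/∂a∂b is 0, so the Hessian at any point is diag(C_aa, C_bb) = diag(4(3a^2 - 4), -6(2b + 5)).
At (-2, -2): H = diag(32, -6).
The eigenvalues have opposite signs, so H is indefinite: a saddle point.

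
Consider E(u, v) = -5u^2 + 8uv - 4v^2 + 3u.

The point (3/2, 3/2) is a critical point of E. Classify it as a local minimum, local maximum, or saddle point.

local maximum

The Hessian of E is constant: H = [[-10, 8], [8, -8]].
det(H) = (-10)·(-8) − 8² = 16.
det(H) > 0 and tr(H) = -18 < 0, so H is negative definite and the point is a local maximum.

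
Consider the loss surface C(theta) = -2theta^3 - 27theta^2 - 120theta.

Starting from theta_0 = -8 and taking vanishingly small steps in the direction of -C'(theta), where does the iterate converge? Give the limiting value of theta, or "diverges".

-5

C'(theta) = -6(theta + 4)(theta + 5), so C'(-8) = -72.
Gradient descent moves in the -C' direction, i.e. theta is increasing.
The nearest critical point in that direction is theta = -5, where C'' = 6 > 0 (a local minimum). The iterate converges there.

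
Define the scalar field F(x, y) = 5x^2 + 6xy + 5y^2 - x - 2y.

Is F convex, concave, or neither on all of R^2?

convex

F is quadratic, so its Hessian is the constant matrix H = [[10, 6], [6, 10]].
det(H) = 64, tr(H) = 20.
det(H) > 0 and tr(H) > 0, so H is positive definite everywhere: convex.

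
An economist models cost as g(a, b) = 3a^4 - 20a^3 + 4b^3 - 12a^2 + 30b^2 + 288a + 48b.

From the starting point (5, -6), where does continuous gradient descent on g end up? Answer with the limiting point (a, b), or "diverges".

diverges

g is separable, so gradient descent decouples: a follows -∂g/∂a, b follows -∂g/∂b.
∂g/∂a = 12(a - 4)(a - 3)(a + 2); at a=5 this is 168, so a decreases.
∂g/∂b = 12(b + 1)(b + 4); at b=-6 this is 120, so b decreases.
The b-coordinate has no critical point in that direction and runs off to infinity.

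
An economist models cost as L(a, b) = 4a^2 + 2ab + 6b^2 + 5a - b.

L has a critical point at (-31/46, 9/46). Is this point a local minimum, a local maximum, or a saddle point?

The Hessian of L is constant: H = [[8, 2], [2, 12]].
det(H) = 8·12 − 2² = 92.
det(H) > 0 and tr(H) = 20 > 0, so H is positive definite and the point is a local minimum.

local minimum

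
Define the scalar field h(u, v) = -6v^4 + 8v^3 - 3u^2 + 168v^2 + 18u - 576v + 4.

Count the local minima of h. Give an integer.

h separates as a function of u plus a function of v, so ∇h=0 decouples.
∂h/∂u = -6(u - 3) = 0 at u ∈ {3}; ∂h/∂v = -24(v - 3)(v - 2)(v + 4) = 0 at v ∈ {-4, 2, 3}.
The Hessian is diagonal: diag(h_uu, h_vv). Second derivatives: h_uu(3)=-6; h_vv(-4)=-1008, h_vv(2)=144, h_vv(3)=-168.
Local minima occur where both diagonal entries positive: none. Count: 0.

0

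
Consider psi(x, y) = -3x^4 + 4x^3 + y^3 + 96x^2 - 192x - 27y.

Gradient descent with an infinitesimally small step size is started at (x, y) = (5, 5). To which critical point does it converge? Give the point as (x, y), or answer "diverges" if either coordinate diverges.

psi is separable, so gradient descent decouples: x follows -∂psi/∂x, y follows -∂psi/∂y.
∂psi/∂x = -12(x - 4)(x - 1)(x + 4); at x=5 this is -432, so x increases.
∂psi/∂y = 3(y - 3)(y + 3); at y=5 this is 48, so y decreases.
The x-coordinate has no critical point in that direction and runs off to infinity.

diverges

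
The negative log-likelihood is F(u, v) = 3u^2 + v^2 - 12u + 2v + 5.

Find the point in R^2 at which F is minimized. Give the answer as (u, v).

(2, -1)

F(u,v) separates as P(u) + Q(v) + 5, so its minimum is min P + min Q + 5.
P'(u) = 6u - 12 vanishes at u ∈ {2}; Q'(v) = 2v + 2 vanishes at v ∈ {-1}.
Local minima of P (where P''>0): P(2)=-12. Local minima of Q: Q(-1)=-1.
So the global minimum of F is P(2) + Q(-1) + 5 = -12 − 1 + 5 = -8, attained at (2, -1).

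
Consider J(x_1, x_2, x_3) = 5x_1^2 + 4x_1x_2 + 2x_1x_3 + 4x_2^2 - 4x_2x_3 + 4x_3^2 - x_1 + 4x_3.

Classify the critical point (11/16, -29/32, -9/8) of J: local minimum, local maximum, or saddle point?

local minimum

The Hessian is constant: H = [[10, 4, 2], [4, 8, -4], [2, -4, 8]].
Leading principal minors: Δ₁ = 10, Δ₂ = 64, Δ₃ = 256.
All leading minors are positive, so H is positive definite: a local minimum.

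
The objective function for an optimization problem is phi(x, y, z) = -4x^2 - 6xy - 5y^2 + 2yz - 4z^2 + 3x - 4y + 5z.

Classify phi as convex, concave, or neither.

phi is quadratic, so its Hessian is the constant matrix H = [[-8, -6, 0], [-6, -10, 2], [0, 2, -8]].
Leading principal minors: -8, 44, -320.
Signs alternate −, +, − ⇒ H ≺ 0 ⇒ concave.

concave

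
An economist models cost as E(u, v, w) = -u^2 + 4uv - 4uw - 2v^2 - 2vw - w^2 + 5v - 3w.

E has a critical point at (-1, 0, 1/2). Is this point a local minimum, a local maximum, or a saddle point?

The Hessian is constant: H = [[-2, 4, -4], [4, -4, -2], [-4, -2, -2]].
Leading principal minors: Δ₁ = -2, Δ₂ = -8, Δ₃ = 152.
The minors fit neither the all-positive nor the alternating-sign pattern, so H is indefinite: a saddle point.

saddle point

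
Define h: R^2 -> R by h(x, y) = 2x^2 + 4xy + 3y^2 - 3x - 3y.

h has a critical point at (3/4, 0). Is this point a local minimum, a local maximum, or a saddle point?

local minimum

The Hessian of h is constant: H = [[4, 4], [4, 6]].
det(H) = 4·6 − 4² = 8.
det(H) > 0 and tr(H) = 10 > 0, so H is positive definite and the point is a local minimum.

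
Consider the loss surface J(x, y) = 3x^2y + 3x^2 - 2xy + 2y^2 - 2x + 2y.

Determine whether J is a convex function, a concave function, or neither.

The term 3x^2y is cubic, so the Hessian is not constant.
∂²J/∂x² = 6y + 6, which takes both signs as y varies (negative for sufficiently negative y). A diagonal entry of the Hessian changing sign means the Hessian is neither positive- nor negative-semidefinite on all of R^2.

neither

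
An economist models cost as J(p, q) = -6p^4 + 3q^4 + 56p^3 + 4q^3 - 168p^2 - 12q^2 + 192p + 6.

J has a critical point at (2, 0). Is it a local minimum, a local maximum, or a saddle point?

saddle point

The mixed partial ∂²J/∂p∂q is 0, so the Hessian at any point is diag(J_pp, J_qq) = diag(24(-3p^2 + 14p - 14), 12(3q^2 + 2q - 2)).
At (2, 0): H = diag(48, -24).
The eigenvalues have opposite signs, so H is indefinite: a saddle point.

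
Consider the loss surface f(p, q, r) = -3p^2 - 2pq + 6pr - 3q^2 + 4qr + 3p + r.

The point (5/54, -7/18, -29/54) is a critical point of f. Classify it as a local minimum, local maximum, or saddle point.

saddle point

The Hessian is constant: H = [[-6, -2, 6], [-2, -6, 4], [6, 4, 0]].
Leading principal minors: Δ₁ = -6, Δ₂ = 32, Δ₃ = 216.
The minors fit neither the all-positive nor the alternating-sign pattern, so H is indefinite: a saddle point.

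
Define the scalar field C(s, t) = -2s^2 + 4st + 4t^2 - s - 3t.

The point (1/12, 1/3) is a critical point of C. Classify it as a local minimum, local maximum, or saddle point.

The Hessian of C is constant: H = [[-4, 4], [4, 8]].
det(H) = (-4)·8 − 4² = -48.
Since det(H) < 0, H is indefinite and the critical point is a saddle point.

saddle point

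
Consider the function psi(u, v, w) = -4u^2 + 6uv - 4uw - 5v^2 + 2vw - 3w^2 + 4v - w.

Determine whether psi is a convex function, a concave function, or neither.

psi is quadratic, so its Hessian is the constant matrix H = [[-8, 6, -4], [6, -10, 2], [-4, 2, -6]].
Leading principal minors: -8, 44, -168.
Signs alternate −, +, − ⇒ H ≺ 0 ⇒ concave.

concave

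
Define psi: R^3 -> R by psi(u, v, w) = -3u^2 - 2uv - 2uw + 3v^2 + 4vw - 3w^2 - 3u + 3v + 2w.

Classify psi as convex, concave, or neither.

neither

psi is quadratic, so its Hessian is the constant matrix H = [[-6, -2, -2], [-2, 6, 4], [-2, 4, -6]].
Leading principal minors: -6, -40, 344.
Neither pattern holds ⇒ H is indefinite ⇒ neither convex nor concave.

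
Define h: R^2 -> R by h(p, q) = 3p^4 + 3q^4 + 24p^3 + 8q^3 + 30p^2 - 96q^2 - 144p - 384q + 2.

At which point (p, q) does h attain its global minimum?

(1, 4)

h(p,q) separates as A(p) + B(q) + 2, so its minimum is min A + min B + 2.
A'(p) = 12(p - 1)(p + 3)(p + 4) vanishes at p ∈ {-4, -3, 1}; B'(q) = 12(q - 4)(q + 2)(q + 4) vanishes at q ∈ {-4, -2, 4}.
Local minima of A (where A''>0): A(-4)=288, A(1)=-87. Local minima of B: B(-4)=256, B(4)=-1792.
So the global minimum of h is A(1) + B(4) + 2 = -87 − 1792 + 2 = -1877, attained at (1, 4).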